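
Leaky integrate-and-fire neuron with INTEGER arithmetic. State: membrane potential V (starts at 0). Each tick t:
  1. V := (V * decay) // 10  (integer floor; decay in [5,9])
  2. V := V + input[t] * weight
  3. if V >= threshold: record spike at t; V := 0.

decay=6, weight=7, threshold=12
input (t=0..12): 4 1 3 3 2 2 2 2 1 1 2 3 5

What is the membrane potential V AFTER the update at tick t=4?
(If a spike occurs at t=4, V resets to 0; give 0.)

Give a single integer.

t=0: input=4 -> V=0 FIRE
t=1: input=1 -> V=7
t=2: input=3 -> V=0 FIRE
t=3: input=3 -> V=0 FIRE
t=4: input=2 -> V=0 FIRE
t=5: input=2 -> V=0 FIRE
t=6: input=2 -> V=0 FIRE
t=7: input=2 -> V=0 FIRE
t=8: input=1 -> V=7
t=9: input=1 -> V=11
t=10: input=2 -> V=0 FIRE
t=11: input=3 -> V=0 FIRE
t=12: input=5 -> V=0 FIRE

Answer: 0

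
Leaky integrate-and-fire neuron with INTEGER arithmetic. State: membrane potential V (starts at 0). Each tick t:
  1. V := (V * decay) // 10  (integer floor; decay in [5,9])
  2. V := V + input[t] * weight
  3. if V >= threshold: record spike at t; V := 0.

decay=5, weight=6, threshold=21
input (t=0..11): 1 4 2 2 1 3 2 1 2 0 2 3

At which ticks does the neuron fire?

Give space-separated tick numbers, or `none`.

t=0: input=1 -> V=6
t=1: input=4 -> V=0 FIRE
t=2: input=2 -> V=12
t=3: input=2 -> V=18
t=4: input=1 -> V=15
t=5: input=3 -> V=0 FIRE
t=6: input=2 -> V=12
t=7: input=1 -> V=12
t=8: input=2 -> V=18
t=9: input=0 -> V=9
t=10: input=2 -> V=16
t=11: input=3 -> V=0 FIRE

Answer: 1 5 11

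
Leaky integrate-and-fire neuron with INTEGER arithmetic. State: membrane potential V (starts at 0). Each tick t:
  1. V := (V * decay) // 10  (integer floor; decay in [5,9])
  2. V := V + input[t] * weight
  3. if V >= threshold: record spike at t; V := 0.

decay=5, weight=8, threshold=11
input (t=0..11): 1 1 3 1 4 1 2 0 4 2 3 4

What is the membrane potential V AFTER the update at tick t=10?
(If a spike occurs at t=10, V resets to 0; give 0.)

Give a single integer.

Answer: 0

Derivation:
t=0: input=1 -> V=8
t=1: input=1 -> V=0 FIRE
t=2: input=3 -> V=0 FIRE
t=3: input=1 -> V=8
t=4: input=4 -> V=0 FIRE
t=5: input=1 -> V=8
t=6: input=2 -> V=0 FIRE
t=7: input=0 -> V=0
t=8: input=4 -> V=0 FIRE
t=9: input=2 -> V=0 FIRE
t=10: input=3 -> V=0 FIRE
t=11: input=4 -> V=0 FIRE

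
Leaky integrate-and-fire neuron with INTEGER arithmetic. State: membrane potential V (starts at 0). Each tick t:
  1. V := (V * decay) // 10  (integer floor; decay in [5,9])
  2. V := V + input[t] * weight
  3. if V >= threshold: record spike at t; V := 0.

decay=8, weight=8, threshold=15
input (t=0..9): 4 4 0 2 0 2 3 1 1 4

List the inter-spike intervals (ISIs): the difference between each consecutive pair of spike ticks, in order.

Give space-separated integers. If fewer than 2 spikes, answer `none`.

Answer: 1 2 2 1 3

Derivation:
t=0: input=4 -> V=0 FIRE
t=1: input=4 -> V=0 FIRE
t=2: input=0 -> V=0
t=3: input=2 -> V=0 FIRE
t=4: input=0 -> V=0
t=5: input=2 -> V=0 FIRE
t=6: input=3 -> V=0 FIRE
t=7: input=1 -> V=8
t=8: input=1 -> V=14
t=9: input=4 -> V=0 FIRE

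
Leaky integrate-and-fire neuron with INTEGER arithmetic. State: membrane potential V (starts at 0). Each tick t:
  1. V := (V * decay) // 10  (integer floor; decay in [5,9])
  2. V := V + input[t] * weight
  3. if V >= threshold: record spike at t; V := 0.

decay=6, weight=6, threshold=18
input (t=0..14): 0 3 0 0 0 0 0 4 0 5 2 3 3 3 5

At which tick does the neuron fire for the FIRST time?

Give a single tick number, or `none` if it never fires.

t=0: input=0 -> V=0
t=1: input=3 -> V=0 FIRE
t=2: input=0 -> V=0
t=3: input=0 -> V=0
t=4: input=0 -> V=0
t=5: input=0 -> V=0
t=6: input=0 -> V=0
t=7: input=4 -> V=0 FIRE
t=8: input=0 -> V=0
t=9: input=5 -> V=0 FIRE
t=10: input=2 -> V=12
t=11: input=3 -> V=0 FIRE
t=12: input=3 -> V=0 FIRE
t=13: input=3 -> V=0 FIRE
t=14: input=5 -> V=0 FIRE

Answer: 1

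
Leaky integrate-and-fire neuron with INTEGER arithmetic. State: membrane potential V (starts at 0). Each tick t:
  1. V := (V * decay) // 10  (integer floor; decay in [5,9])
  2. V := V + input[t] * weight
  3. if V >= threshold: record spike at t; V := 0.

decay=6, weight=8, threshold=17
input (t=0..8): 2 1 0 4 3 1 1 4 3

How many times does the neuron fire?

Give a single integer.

t=0: input=2 -> V=16
t=1: input=1 -> V=0 FIRE
t=2: input=0 -> V=0
t=3: input=4 -> V=0 FIRE
t=4: input=3 -> V=0 FIRE
t=5: input=1 -> V=8
t=6: input=1 -> V=12
t=7: input=4 -> V=0 FIRE
t=8: input=3 -> V=0 FIRE

Answer: 5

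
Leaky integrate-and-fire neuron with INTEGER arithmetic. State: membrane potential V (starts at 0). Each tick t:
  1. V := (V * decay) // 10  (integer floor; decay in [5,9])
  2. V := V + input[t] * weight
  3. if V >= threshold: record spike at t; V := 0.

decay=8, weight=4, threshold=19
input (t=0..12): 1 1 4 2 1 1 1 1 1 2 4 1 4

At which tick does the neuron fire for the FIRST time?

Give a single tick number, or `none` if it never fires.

Answer: 2

Derivation:
t=0: input=1 -> V=4
t=1: input=1 -> V=7
t=2: input=4 -> V=0 FIRE
t=3: input=2 -> V=8
t=4: input=1 -> V=10
t=5: input=1 -> V=12
t=6: input=1 -> V=13
t=7: input=1 -> V=14
t=8: input=1 -> V=15
t=9: input=2 -> V=0 FIRE
t=10: input=4 -> V=16
t=11: input=1 -> V=16
t=12: input=4 -> V=0 FIRE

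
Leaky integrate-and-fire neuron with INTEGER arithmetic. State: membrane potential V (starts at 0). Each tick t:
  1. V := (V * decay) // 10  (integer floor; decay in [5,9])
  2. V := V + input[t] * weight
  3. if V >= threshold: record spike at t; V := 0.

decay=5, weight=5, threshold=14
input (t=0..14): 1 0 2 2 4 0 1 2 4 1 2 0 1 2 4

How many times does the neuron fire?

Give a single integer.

t=0: input=1 -> V=5
t=1: input=0 -> V=2
t=2: input=2 -> V=11
t=3: input=2 -> V=0 FIRE
t=4: input=4 -> V=0 FIRE
t=5: input=0 -> V=0
t=6: input=1 -> V=5
t=7: input=2 -> V=12
t=8: input=4 -> V=0 FIRE
t=9: input=1 -> V=5
t=10: input=2 -> V=12
t=11: input=0 -> V=6
t=12: input=1 -> V=8
t=13: input=2 -> V=0 FIRE
t=14: input=4 -> V=0 FIRE

Answer: 5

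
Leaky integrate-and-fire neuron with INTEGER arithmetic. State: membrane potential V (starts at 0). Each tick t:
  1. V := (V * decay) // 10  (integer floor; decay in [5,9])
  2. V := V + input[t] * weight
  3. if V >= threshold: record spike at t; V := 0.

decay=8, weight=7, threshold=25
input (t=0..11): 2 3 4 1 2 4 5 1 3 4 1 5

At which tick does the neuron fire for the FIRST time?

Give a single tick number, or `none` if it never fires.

t=0: input=2 -> V=14
t=1: input=3 -> V=0 FIRE
t=2: input=4 -> V=0 FIRE
t=3: input=1 -> V=7
t=4: input=2 -> V=19
t=5: input=4 -> V=0 FIRE
t=6: input=5 -> V=0 FIRE
t=7: input=1 -> V=7
t=8: input=3 -> V=0 FIRE
t=9: input=4 -> V=0 FIRE
t=10: input=1 -> V=7
t=11: input=5 -> V=0 FIRE

Answer: 1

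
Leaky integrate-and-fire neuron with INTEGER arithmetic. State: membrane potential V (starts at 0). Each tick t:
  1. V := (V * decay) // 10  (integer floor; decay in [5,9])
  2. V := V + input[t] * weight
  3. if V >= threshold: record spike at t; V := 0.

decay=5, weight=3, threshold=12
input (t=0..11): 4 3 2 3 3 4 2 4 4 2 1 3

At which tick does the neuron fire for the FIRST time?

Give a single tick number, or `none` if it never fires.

Answer: 0

Derivation:
t=0: input=4 -> V=0 FIRE
t=1: input=3 -> V=9
t=2: input=2 -> V=10
t=3: input=3 -> V=0 FIRE
t=4: input=3 -> V=9
t=5: input=4 -> V=0 FIRE
t=6: input=2 -> V=6
t=7: input=4 -> V=0 FIRE
t=8: input=4 -> V=0 FIRE
t=9: input=2 -> V=6
t=10: input=1 -> V=6
t=11: input=3 -> V=0 FIRE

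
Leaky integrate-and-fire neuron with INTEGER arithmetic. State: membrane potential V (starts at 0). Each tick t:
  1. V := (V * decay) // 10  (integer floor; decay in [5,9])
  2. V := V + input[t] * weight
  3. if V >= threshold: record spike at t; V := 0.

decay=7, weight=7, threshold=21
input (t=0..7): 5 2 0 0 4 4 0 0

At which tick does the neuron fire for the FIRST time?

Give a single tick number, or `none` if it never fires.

Answer: 0

Derivation:
t=0: input=5 -> V=0 FIRE
t=1: input=2 -> V=14
t=2: input=0 -> V=9
t=3: input=0 -> V=6
t=4: input=4 -> V=0 FIRE
t=5: input=4 -> V=0 FIRE
t=6: input=0 -> V=0
t=7: input=0 -> V=0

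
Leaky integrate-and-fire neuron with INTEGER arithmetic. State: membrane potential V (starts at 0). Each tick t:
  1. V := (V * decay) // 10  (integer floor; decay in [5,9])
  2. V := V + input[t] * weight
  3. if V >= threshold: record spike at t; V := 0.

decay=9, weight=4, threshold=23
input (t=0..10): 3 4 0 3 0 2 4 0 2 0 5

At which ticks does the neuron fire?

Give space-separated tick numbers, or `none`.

t=0: input=3 -> V=12
t=1: input=4 -> V=0 FIRE
t=2: input=0 -> V=0
t=3: input=3 -> V=12
t=4: input=0 -> V=10
t=5: input=2 -> V=17
t=6: input=4 -> V=0 FIRE
t=7: input=0 -> V=0
t=8: input=2 -> V=8
t=9: input=0 -> V=7
t=10: input=5 -> V=0 FIRE

Answer: 1 6 10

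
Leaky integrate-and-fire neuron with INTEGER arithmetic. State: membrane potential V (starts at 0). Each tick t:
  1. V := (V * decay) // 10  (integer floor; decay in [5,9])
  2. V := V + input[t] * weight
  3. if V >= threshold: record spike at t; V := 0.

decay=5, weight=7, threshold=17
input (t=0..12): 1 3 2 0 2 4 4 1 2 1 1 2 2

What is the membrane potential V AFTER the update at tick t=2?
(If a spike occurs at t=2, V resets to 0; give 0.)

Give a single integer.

Answer: 14

Derivation:
t=0: input=1 -> V=7
t=1: input=3 -> V=0 FIRE
t=2: input=2 -> V=14
t=3: input=0 -> V=7
t=4: input=2 -> V=0 FIRE
t=5: input=4 -> V=0 FIRE
t=6: input=4 -> V=0 FIRE
t=7: input=1 -> V=7
t=8: input=2 -> V=0 FIRE
t=9: input=1 -> V=7
t=10: input=1 -> V=10
t=11: input=2 -> V=0 FIRE
t=12: input=2 -> V=14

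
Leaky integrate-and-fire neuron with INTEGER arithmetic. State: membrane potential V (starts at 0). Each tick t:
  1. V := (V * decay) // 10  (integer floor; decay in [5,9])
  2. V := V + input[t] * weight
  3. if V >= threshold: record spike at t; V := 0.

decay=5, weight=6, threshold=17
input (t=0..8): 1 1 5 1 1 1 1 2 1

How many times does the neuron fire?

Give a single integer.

t=0: input=1 -> V=6
t=1: input=1 -> V=9
t=2: input=5 -> V=0 FIRE
t=3: input=1 -> V=6
t=4: input=1 -> V=9
t=5: input=1 -> V=10
t=6: input=1 -> V=11
t=7: input=2 -> V=0 FIRE
t=8: input=1 -> V=6

Answer: 2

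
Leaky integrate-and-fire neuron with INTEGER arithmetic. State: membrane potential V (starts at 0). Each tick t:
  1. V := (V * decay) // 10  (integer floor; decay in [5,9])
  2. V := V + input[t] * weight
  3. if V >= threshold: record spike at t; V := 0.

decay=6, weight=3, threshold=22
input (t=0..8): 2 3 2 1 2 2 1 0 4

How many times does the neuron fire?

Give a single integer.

t=0: input=2 -> V=6
t=1: input=3 -> V=12
t=2: input=2 -> V=13
t=3: input=1 -> V=10
t=4: input=2 -> V=12
t=5: input=2 -> V=13
t=6: input=1 -> V=10
t=7: input=0 -> V=6
t=8: input=4 -> V=15

Answer: 0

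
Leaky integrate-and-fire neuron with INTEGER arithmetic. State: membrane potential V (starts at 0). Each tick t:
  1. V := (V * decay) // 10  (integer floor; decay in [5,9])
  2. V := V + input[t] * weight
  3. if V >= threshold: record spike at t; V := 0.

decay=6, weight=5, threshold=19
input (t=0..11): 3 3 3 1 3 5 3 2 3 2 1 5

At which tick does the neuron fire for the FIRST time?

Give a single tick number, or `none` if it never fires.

Answer: 1

Derivation:
t=0: input=3 -> V=15
t=1: input=3 -> V=0 FIRE
t=2: input=3 -> V=15
t=3: input=1 -> V=14
t=4: input=3 -> V=0 FIRE
t=5: input=5 -> V=0 FIRE
t=6: input=3 -> V=15
t=7: input=2 -> V=0 FIRE
t=8: input=3 -> V=15
t=9: input=2 -> V=0 FIRE
t=10: input=1 -> V=5
t=11: input=5 -> V=0 FIRE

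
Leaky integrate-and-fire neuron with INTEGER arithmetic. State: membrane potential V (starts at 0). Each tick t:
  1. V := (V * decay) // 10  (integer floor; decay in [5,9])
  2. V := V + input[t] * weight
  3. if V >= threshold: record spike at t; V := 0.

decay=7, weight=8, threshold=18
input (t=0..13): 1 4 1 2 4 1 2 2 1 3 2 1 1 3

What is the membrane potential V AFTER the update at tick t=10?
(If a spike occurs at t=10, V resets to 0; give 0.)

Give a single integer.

t=0: input=1 -> V=8
t=1: input=4 -> V=0 FIRE
t=2: input=1 -> V=8
t=3: input=2 -> V=0 FIRE
t=4: input=4 -> V=0 FIRE
t=5: input=1 -> V=8
t=6: input=2 -> V=0 FIRE
t=7: input=2 -> V=16
t=8: input=1 -> V=0 FIRE
t=9: input=3 -> V=0 FIRE
t=10: input=2 -> V=16
t=11: input=1 -> V=0 FIRE
t=12: input=1 -> V=8
t=13: input=3 -> V=0 FIRE

Answer: 16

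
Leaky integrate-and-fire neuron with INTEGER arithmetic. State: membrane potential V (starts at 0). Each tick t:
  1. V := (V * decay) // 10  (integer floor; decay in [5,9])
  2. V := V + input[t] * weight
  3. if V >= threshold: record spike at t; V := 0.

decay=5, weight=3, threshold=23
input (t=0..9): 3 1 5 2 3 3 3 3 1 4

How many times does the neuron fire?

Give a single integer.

t=0: input=3 -> V=9
t=1: input=1 -> V=7
t=2: input=5 -> V=18
t=3: input=2 -> V=15
t=4: input=3 -> V=16
t=5: input=3 -> V=17
t=6: input=3 -> V=17
t=7: input=3 -> V=17
t=8: input=1 -> V=11
t=9: input=4 -> V=17

Answer: 0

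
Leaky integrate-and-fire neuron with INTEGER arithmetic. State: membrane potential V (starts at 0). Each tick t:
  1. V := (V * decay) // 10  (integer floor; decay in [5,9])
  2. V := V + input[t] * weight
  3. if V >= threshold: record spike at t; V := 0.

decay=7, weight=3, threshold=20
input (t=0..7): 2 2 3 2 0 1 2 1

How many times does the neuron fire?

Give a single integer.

Answer: 0

Derivation:
t=0: input=2 -> V=6
t=1: input=2 -> V=10
t=2: input=3 -> V=16
t=3: input=2 -> V=17
t=4: input=0 -> V=11
t=5: input=1 -> V=10
t=6: input=2 -> V=13
t=7: input=1 -> V=12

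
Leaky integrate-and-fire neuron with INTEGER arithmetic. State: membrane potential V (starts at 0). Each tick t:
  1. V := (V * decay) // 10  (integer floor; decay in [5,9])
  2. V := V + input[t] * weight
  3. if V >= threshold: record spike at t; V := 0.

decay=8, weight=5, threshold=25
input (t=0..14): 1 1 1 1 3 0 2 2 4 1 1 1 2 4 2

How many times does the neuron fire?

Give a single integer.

Answer: 3

Derivation:
t=0: input=1 -> V=5
t=1: input=1 -> V=9
t=2: input=1 -> V=12
t=3: input=1 -> V=14
t=4: input=3 -> V=0 FIRE
t=5: input=0 -> V=0
t=6: input=2 -> V=10
t=7: input=2 -> V=18
t=8: input=4 -> V=0 FIRE
t=9: input=1 -> V=5
t=10: input=1 -> V=9
t=11: input=1 -> V=12
t=12: input=2 -> V=19
t=13: input=4 -> V=0 FIRE
t=14: input=2 -> V=10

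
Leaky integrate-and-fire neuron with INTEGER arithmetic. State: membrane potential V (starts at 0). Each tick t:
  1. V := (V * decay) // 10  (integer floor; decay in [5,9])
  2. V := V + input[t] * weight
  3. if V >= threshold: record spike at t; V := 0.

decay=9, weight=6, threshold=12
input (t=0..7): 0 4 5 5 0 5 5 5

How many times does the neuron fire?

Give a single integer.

t=0: input=0 -> V=0
t=1: input=4 -> V=0 FIRE
t=2: input=5 -> V=0 FIRE
t=3: input=5 -> V=0 FIRE
t=4: input=0 -> V=0
t=5: input=5 -> V=0 FIRE
t=6: input=5 -> V=0 FIRE
t=7: input=5 -> V=0 FIRE

Answer: 6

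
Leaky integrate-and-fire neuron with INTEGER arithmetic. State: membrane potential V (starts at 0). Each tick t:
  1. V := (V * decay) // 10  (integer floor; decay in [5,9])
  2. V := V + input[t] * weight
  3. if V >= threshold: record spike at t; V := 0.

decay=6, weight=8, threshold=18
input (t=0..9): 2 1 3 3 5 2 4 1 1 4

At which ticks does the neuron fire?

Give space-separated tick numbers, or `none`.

Answer: 2 3 4 6 9

Derivation:
t=0: input=2 -> V=16
t=1: input=1 -> V=17
t=2: input=3 -> V=0 FIRE
t=3: input=3 -> V=0 FIRE
t=4: input=5 -> V=0 FIRE
t=5: input=2 -> V=16
t=6: input=4 -> V=0 FIRE
t=7: input=1 -> V=8
t=8: input=1 -> V=12
t=9: input=4 -> V=0 FIRE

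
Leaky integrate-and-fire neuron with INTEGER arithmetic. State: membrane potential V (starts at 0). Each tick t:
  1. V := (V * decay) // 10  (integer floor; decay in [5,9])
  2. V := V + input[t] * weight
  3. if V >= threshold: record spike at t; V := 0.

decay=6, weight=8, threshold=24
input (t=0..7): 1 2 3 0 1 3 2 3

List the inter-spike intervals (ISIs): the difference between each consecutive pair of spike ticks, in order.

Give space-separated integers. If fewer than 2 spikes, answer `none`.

t=0: input=1 -> V=8
t=1: input=2 -> V=20
t=2: input=3 -> V=0 FIRE
t=3: input=0 -> V=0
t=4: input=1 -> V=8
t=5: input=3 -> V=0 FIRE
t=6: input=2 -> V=16
t=7: input=3 -> V=0 FIRE

Answer: 3 2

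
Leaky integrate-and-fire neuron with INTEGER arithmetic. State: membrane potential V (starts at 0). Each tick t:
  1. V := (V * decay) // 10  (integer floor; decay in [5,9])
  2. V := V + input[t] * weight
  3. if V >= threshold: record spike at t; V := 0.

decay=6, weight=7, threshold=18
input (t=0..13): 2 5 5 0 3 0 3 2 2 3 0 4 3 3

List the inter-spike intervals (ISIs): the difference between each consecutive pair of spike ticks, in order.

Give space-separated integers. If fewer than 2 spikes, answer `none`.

Answer: 1 2 2 2 1 2 1 1

Derivation:
t=0: input=2 -> V=14
t=1: input=5 -> V=0 FIRE
t=2: input=5 -> V=0 FIRE
t=3: input=0 -> V=0
t=4: input=3 -> V=0 FIRE
t=5: input=0 -> V=0
t=6: input=3 -> V=0 FIRE
t=7: input=2 -> V=14
t=8: input=2 -> V=0 FIRE
t=9: input=3 -> V=0 FIRE
t=10: input=0 -> V=0
t=11: input=4 -> V=0 FIRE
t=12: input=3 -> V=0 FIRE
t=13: input=3 -> V=0 FIRE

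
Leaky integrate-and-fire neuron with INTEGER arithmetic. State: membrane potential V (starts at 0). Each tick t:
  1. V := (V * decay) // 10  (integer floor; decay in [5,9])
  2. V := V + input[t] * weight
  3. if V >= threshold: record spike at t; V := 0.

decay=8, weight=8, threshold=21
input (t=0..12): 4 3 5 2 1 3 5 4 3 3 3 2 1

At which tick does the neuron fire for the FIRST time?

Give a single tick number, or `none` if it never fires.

Answer: 0

Derivation:
t=0: input=4 -> V=0 FIRE
t=1: input=3 -> V=0 FIRE
t=2: input=5 -> V=0 FIRE
t=3: input=2 -> V=16
t=4: input=1 -> V=20
t=5: input=3 -> V=0 FIRE
t=6: input=5 -> V=0 FIRE
t=7: input=4 -> V=0 FIRE
t=8: input=3 -> V=0 FIRE
t=9: input=3 -> V=0 FIRE
t=10: input=3 -> V=0 FIRE
t=11: input=2 -> V=16
t=12: input=1 -> V=20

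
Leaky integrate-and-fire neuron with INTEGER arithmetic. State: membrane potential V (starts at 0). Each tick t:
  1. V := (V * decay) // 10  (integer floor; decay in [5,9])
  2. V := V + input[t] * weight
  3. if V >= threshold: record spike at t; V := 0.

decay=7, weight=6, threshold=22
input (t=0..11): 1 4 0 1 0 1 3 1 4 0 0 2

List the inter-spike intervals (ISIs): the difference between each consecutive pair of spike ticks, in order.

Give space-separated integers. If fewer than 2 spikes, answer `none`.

Answer: 5 2

Derivation:
t=0: input=1 -> V=6
t=1: input=4 -> V=0 FIRE
t=2: input=0 -> V=0
t=3: input=1 -> V=6
t=4: input=0 -> V=4
t=5: input=1 -> V=8
t=6: input=3 -> V=0 FIRE
t=7: input=1 -> V=6
t=8: input=4 -> V=0 FIRE
t=9: input=0 -> V=0
t=10: input=0 -> V=0
t=11: input=2 -> V=12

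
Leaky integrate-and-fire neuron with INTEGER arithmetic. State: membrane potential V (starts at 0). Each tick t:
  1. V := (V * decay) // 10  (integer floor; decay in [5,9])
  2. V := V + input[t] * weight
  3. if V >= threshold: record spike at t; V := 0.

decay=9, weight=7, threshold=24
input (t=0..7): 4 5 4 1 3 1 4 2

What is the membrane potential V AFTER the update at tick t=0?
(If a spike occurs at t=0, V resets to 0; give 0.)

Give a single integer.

t=0: input=4 -> V=0 FIRE
t=1: input=5 -> V=0 FIRE
t=2: input=4 -> V=0 FIRE
t=3: input=1 -> V=7
t=4: input=3 -> V=0 FIRE
t=5: input=1 -> V=7
t=6: input=4 -> V=0 FIRE
t=7: input=2 -> V=14

Answer: 0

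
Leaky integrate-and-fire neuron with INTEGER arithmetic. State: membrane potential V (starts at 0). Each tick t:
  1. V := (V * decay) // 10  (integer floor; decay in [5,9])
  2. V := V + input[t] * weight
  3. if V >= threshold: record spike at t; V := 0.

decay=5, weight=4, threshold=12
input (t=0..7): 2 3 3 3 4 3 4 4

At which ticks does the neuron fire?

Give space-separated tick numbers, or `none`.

t=0: input=2 -> V=8
t=1: input=3 -> V=0 FIRE
t=2: input=3 -> V=0 FIRE
t=3: input=3 -> V=0 FIRE
t=4: input=4 -> V=0 FIRE
t=5: input=3 -> V=0 FIRE
t=6: input=4 -> V=0 FIRE
t=7: input=4 -> V=0 FIRE

Answer: 1 2 3 4 5 6 7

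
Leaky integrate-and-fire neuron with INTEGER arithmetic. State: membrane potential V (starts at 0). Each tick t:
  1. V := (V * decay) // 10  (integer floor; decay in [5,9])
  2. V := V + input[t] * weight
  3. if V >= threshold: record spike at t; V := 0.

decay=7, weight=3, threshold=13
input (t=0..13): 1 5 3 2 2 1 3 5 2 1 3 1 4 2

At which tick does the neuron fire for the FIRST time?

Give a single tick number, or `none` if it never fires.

Answer: 1

Derivation:
t=0: input=1 -> V=3
t=1: input=5 -> V=0 FIRE
t=2: input=3 -> V=9
t=3: input=2 -> V=12
t=4: input=2 -> V=0 FIRE
t=5: input=1 -> V=3
t=6: input=3 -> V=11
t=7: input=5 -> V=0 FIRE
t=8: input=2 -> V=6
t=9: input=1 -> V=7
t=10: input=3 -> V=0 FIRE
t=11: input=1 -> V=3
t=12: input=4 -> V=0 FIRE
t=13: input=2 -> V=6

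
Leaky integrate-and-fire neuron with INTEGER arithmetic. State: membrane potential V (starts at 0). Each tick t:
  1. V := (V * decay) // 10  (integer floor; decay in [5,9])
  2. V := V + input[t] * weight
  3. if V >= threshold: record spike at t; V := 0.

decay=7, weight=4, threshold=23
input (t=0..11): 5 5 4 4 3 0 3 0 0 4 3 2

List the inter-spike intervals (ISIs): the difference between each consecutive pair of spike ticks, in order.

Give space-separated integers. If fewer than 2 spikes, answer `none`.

t=0: input=5 -> V=20
t=1: input=5 -> V=0 FIRE
t=2: input=4 -> V=16
t=3: input=4 -> V=0 FIRE
t=4: input=3 -> V=12
t=5: input=0 -> V=8
t=6: input=3 -> V=17
t=7: input=0 -> V=11
t=8: input=0 -> V=7
t=9: input=4 -> V=20
t=10: input=3 -> V=0 FIRE
t=11: input=2 -> V=8

Answer: 2 7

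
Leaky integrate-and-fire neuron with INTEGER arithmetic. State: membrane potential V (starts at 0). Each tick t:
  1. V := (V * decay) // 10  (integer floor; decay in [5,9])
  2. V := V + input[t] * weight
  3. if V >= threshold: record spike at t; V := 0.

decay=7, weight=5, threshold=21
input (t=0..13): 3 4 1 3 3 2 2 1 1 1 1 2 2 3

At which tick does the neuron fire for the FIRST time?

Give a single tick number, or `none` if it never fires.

t=0: input=3 -> V=15
t=1: input=4 -> V=0 FIRE
t=2: input=1 -> V=5
t=3: input=3 -> V=18
t=4: input=3 -> V=0 FIRE
t=5: input=2 -> V=10
t=6: input=2 -> V=17
t=7: input=1 -> V=16
t=8: input=1 -> V=16
t=9: input=1 -> V=16
t=10: input=1 -> V=16
t=11: input=2 -> V=0 FIRE
t=12: input=2 -> V=10
t=13: input=3 -> V=0 FIRE

Answer: 1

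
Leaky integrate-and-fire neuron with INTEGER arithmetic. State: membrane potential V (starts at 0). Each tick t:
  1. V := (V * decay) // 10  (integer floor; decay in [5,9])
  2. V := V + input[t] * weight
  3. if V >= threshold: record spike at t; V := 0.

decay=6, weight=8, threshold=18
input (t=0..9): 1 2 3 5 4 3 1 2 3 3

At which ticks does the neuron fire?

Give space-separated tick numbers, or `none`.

t=0: input=1 -> V=8
t=1: input=2 -> V=0 FIRE
t=2: input=3 -> V=0 FIRE
t=3: input=5 -> V=0 FIRE
t=4: input=4 -> V=0 FIRE
t=5: input=3 -> V=0 FIRE
t=6: input=1 -> V=8
t=7: input=2 -> V=0 FIRE
t=8: input=3 -> V=0 FIRE
t=9: input=3 -> V=0 FIRE

Answer: 1 2 3 4 5 7 8 9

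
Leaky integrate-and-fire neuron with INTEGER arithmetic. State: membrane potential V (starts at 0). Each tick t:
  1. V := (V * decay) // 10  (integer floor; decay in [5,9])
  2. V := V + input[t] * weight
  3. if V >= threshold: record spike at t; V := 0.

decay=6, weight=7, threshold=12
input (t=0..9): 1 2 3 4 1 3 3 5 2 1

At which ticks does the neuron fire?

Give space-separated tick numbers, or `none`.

Answer: 1 2 3 5 6 7 8

Derivation:
t=0: input=1 -> V=7
t=1: input=2 -> V=0 FIRE
t=2: input=3 -> V=0 FIRE
t=3: input=4 -> V=0 FIRE
t=4: input=1 -> V=7
t=5: input=3 -> V=0 FIRE
t=6: input=3 -> V=0 FIRE
t=7: input=5 -> V=0 FIRE
t=8: input=2 -> V=0 FIRE
t=9: input=1 -> V=7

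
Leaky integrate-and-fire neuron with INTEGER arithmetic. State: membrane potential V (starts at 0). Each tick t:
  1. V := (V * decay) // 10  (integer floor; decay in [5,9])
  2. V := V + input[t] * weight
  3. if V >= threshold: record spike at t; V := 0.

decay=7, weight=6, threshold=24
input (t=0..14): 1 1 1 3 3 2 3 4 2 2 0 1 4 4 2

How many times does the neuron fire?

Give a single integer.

t=0: input=1 -> V=6
t=1: input=1 -> V=10
t=2: input=1 -> V=13
t=3: input=3 -> V=0 FIRE
t=4: input=3 -> V=18
t=5: input=2 -> V=0 FIRE
t=6: input=3 -> V=18
t=7: input=4 -> V=0 FIRE
t=8: input=2 -> V=12
t=9: input=2 -> V=20
t=10: input=0 -> V=14
t=11: input=1 -> V=15
t=12: input=4 -> V=0 FIRE
t=13: input=4 -> V=0 FIRE
t=14: input=2 -> V=12

Answer: 5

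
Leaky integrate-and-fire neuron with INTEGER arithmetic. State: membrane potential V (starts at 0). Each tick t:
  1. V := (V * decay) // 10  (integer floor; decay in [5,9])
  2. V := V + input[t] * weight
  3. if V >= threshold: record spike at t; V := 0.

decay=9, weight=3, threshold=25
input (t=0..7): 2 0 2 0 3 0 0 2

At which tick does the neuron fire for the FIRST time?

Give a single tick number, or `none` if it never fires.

Answer: none

Derivation:
t=0: input=2 -> V=6
t=1: input=0 -> V=5
t=2: input=2 -> V=10
t=3: input=0 -> V=9
t=4: input=3 -> V=17
t=5: input=0 -> V=15
t=6: input=0 -> V=13
t=7: input=2 -> V=17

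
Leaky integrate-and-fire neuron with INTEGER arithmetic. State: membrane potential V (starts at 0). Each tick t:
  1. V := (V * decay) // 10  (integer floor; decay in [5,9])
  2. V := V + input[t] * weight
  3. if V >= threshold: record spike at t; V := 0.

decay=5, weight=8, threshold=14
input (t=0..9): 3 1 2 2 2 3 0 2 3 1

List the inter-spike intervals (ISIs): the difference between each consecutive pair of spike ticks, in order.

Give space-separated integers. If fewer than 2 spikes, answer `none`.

t=0: input=3 -> V=0 FIRE
t=1: input=1 -> V=8
t=2: input=2 -> V=0 FIRE
t=3: input=2 -> V=0 FIRE
t=4: input=2 -> V=0 FIRE
t=5: input=3 -> V=0 FIRE
t=6: input=0 -> V=0
t=7: input=2 -> V=0 FIRE
t=8: input=3 -> V=0 FIRE
t=9: input=1 -> V=8

Answer: 2 1 1 1 2 1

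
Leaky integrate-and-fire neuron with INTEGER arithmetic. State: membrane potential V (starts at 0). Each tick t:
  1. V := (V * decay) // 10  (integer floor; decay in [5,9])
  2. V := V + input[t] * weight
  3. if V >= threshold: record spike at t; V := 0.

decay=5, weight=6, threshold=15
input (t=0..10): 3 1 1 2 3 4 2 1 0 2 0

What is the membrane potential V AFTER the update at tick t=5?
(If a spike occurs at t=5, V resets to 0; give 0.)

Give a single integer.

t=0: input=3 -> V=0 FIRE
t=1: input=1 -> V=6
t=2: input=1 -> V=9
t=3: input=2 -> V=0 FIRE
t=4: input=3 -> V=0 FIRE
t=5: input=4 -> V=0 FIRE
t=6: input=2 -> V=12
t=7: input=1 -> V=12
t=8: input=0 -> V=6
t=9: input=2 -> V=0 FIRE
t=10: input=0 -> V=0

Answer: 0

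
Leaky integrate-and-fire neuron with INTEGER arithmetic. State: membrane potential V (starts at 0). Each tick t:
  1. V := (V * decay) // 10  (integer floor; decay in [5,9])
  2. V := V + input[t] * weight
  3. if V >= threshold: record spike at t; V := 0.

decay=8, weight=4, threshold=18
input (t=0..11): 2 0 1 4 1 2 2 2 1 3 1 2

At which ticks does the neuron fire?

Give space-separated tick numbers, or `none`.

Answer: 3 7 11

Derivation:
t=0: input=2 -> V=8
t=1: input=0 -> V=6
t=2: input=1 -> V=8
t=3: input=4 -> V=0 FIRE
t=4: input=1 -> V=4
t=5: input=2 -> V=11
t=6: input=2 -> V=16
t=7: input=2 -> V=0 FIRE
t=8: input=1 -> V=4
t=9: input=3 -> V=15
t=10: input=1 -> V=16
t=11: input=2 -> V=0 FIRE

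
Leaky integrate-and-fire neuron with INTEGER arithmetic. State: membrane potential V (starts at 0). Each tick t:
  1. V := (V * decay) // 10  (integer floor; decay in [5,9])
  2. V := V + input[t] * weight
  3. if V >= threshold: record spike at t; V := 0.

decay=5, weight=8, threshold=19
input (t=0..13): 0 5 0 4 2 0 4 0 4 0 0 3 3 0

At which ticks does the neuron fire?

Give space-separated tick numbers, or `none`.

Answer: 1 3 6 8 11 12

Derivation:
t=0: input=0 -> V=0
t=1: input=5 -> V=0 FIRE
t=2: input=0 -> V=0
t=3: input=4 -> V=0 FIRE
t=4: input=2 -> V=16
t=5: input=0 -> V=8
t=6: input=4 -> V=0 FIRE
t=7: input=0 -> V=0
t=8: input=4 -> V=0 FIRE
t=9: input=0 -> V=0
t=10: input=0 -> V=0
t=11: input=3 -> V=0 FIRE
t=12: input=3 -> V=0 FIRE
t=13: input=0 -> V=0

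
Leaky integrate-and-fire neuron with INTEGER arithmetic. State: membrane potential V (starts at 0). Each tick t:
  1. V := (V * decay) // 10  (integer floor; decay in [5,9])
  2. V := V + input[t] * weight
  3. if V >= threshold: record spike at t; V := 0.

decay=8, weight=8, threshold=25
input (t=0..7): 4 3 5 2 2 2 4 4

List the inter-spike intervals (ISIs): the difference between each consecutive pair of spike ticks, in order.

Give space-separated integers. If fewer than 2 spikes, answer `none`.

Answer: 2 2 2 1

Derivation:
t=0: input=4 -> V=0 FIRE
t=1: input=3 -> V=24
t=2: input=5 -> V=0 FIRE
t=3: input=2 -> V=16
t=4: input=2 -> V=0 FIRE
t=5: input=2 -> V=16
t=6: input=4 -> V=0 FIRE
t=7: input=4 -> V=0 FIRE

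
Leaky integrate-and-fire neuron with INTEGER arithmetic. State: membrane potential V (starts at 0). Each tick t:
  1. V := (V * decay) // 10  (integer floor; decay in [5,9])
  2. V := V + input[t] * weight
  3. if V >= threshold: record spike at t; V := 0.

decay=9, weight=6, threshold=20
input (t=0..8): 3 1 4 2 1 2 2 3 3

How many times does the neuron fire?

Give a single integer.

t=0: input=3 -> V=18
t=1: input=1 -> V=0 FIRE
t=2: input=4 -> V=0 FIRE
t=3: input=2 -> V=12
t=4: input=1 -> V=16
t=5: input=2 -> V=0 FIRE
t=6: input=2 -> V=12
t=7: input=3 -> V=0 FIRE
t=8: input=3 -> V=18

Answer: 4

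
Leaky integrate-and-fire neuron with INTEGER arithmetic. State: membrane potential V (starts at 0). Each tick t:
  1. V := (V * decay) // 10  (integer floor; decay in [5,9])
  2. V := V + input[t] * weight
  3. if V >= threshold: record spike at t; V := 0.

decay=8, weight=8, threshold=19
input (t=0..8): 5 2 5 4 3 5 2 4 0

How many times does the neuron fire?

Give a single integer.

t=0: input=5 -> V=0 FIRE
t=1: input=2 -> V=16
t=2: input=5 -> V=0 FIRE
t=3: input=4 -> V=0 FIRE
t=4: input=3 -> V=0 FIRE
t=5: input=5 -> V=0 FIRE
t=6: input=2 -> V=16
t=7: input=4 -> V=0 FIRE
t=8: input=0 -> V=0

Answer: 6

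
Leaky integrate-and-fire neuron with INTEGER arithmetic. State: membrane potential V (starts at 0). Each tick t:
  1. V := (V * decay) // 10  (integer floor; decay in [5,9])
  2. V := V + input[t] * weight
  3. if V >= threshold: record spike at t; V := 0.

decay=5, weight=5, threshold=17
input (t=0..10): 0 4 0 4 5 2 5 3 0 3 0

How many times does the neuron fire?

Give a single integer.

t=0: input=0 -> V=0
t=1: input=4 -> V=0 FIRE
t=2: input=0 -> V=0
t=3: input=4 -> V=0 FIRE
t=4: input=5 -> V=0 FIRE
t=5: input=2 -> V=10
t=6: input=5 -> V=0 FIRE
t=7: input=3 -> V=15
t=8: input=0 -> V=7
t=9: input=3 -> V=0 FIRE
t=10: input=0 -> V=0

Answer: 5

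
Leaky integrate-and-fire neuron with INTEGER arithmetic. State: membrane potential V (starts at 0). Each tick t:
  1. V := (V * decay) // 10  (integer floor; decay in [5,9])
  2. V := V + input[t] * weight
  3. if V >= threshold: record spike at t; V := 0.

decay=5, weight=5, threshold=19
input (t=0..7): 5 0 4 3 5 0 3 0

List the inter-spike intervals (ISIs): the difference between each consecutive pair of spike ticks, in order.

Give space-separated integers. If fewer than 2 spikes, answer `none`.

Answer: 2 2

Derivation:
t=0: input=5 -> V=0 FIRE
t=1: input=0 -> V=0
t=2: input=4 -> V=0 FIRE
t=3: input=3 -> V=15
t=4: input=5 -> V=0 FIRE
t=5: input=0 -> V=0
t=6: input=3 -> V=15
t=7: input=0 -> V=7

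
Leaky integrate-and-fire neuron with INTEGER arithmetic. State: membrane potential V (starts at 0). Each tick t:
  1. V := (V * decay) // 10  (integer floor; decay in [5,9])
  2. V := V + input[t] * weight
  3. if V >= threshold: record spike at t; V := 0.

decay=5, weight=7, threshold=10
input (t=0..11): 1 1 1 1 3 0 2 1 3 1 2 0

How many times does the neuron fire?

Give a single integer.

Answer: 6

Derivation:
t=0: input=1 -> V=7
t=1: input=1 -> V=0 FIRE
t=2: input=1 -> V=7
t=3: input=1 -> V=0 FIRE
t=4: input=3 -> V=0 FIRE
t=5: input=0 -> V=0
t=6: input=2 -> V=0 FIRE
t=7: input=1 -> V=7
t=8: input=3 -> V=0 FIRE
t=9: input=1 -> V=7
t=10: input=2 -> V=0 FIRE
t=11: input=0 -> V=0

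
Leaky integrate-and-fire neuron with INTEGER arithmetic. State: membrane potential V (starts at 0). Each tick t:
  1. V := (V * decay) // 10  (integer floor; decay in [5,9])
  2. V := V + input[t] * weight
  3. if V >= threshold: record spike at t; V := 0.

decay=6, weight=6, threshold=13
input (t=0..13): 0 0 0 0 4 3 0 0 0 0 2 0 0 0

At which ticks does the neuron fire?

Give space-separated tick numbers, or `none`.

Answer: 4 5

Derivation:
t=0: input=0 -> V=0
t=1: input=0 -> V=0
t=2: input=0 -> V=0
t=3: input=0 -> V=0
t=4: input=4 -> V=0 FIRE
t=5: input=3 -> V=0 FIRE
t=6: input=0 -> V=0
t=7: input=0 -> V=0
t=8: input=0 -> V=0
t=9: input=0 -> V=0
t=10: input=2 -> V=12
t=11: input=0 -> V=7
t=12: input=0 -> V=4
t=13: input=0 -> V=2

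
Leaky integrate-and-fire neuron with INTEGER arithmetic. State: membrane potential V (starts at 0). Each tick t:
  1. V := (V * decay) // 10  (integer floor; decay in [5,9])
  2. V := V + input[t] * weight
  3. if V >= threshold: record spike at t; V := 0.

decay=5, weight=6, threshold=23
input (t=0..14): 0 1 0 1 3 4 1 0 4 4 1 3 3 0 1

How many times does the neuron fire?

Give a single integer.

t=0: input=0 -> V=0
t=1: input=1 -> V=6
t=2: input=0 -> V=3
t=3: input=1 -> V=7
t=4: input=3 -> V=21
t=5: input=4 -> V=0 FIRE
t=6: input=1 -> V=6
t=7: input=0 -> V=3
t=8: input=4 -> V=0 FIRE
t=9: input=4 -> V=0 FIRE
t=10: input=1 -> V=6
t=11: input=3 -> V=21
t=12: input=3 -> V=0 FIRE
t=13: input=0 -> V=0
t=14: input=1 -> V=6

Answer: 4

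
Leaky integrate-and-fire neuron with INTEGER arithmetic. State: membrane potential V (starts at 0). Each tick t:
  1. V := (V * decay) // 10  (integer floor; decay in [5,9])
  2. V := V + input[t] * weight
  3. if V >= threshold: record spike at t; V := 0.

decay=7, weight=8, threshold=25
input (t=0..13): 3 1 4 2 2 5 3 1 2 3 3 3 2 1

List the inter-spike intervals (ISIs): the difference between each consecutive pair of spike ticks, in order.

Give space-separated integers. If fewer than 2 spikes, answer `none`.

Answer: 2 1 3 2 2

Derivation:
t=0: input=3 -> V=24
t=1: input=1 -> V=24
t=2: input=4 -> V=0 FIRE
t=3: input=2 -> V=16
t=4: input=2 -> V=0 FIRE
t=5: input=5 -> V=0 FIRE
t=6: input=3 -> V=24
t=7: input=1 -> V=24
t=8: input=2 -> V=0 FIRE
t=9: input=3 -> V=24
t=10: input=3 -> V=0 FIRE
t=11: input=3 -> V=24
t=12: input=2 -> V=0 FIRE
t=13: input=1 -> V=8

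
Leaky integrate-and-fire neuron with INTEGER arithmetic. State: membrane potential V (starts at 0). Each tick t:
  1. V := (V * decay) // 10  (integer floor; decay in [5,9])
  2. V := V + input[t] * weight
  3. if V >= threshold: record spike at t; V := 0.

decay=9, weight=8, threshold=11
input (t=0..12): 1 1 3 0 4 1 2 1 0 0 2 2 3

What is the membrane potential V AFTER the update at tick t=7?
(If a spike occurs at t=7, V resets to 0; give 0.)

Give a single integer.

Answer: 8

Derivation:
t=0: input=1 -> V=8
t=1: input=1 -> V=0 FIRE
t=2: input=3 -> V=0 FIRE
t=3: input=0 -> V=0
t=4: input=4 -> V=0 FIRE
t=5: input=1 -> V=8
t=6: input=2 -> V=0 FIRE
t=7: input=1 -> V=8
t=8: input=0 -> V=7
t=9: input=0 -> V=6
t=10: input=2 -> V=0 FIRE
t=11: input=2 -> V=0 FIRE
t=12: input=3 -> V=0 FIRE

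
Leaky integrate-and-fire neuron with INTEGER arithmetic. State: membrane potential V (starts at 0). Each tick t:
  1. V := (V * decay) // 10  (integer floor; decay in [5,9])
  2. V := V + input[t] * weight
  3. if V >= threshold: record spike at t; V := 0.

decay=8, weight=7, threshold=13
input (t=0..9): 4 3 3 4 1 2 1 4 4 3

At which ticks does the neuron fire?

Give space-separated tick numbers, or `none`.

t=0: input=4 -> V=0 FIRE
t=1: input=3 -> V=0 FIRE
t=2: input=3 -> V=0 FIRE
t=3: input=4 -> V=0 FIRE
t=4: input=1 -> V=7
t=5: input=2 -> V=0 FIRE
t=6: input=1 -> V=7
t=7: input=4 -> V=0 FIRE
t=8: input=4 -> V=0 FIRE
t=9: input=3 -> V=0 FIRE

Answer: 0 1 2 3 5 7 8 9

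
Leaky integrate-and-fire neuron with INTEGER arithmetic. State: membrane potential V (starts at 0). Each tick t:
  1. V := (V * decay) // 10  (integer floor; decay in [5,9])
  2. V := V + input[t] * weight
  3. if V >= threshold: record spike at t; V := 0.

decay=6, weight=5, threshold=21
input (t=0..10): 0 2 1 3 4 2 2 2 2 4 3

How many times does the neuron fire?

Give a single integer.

Answer: 3

Derivation:
t=0: input=0 -> V=0
t=1: input=2 -> V=10
t=2: input=1 -> V=11
t=3: input=3 -> V=0 FIRE
t=4: input=4 -> V=20
t=5: input=2 -> V=0 FIRE
t=6: input=2 -> V=10
t=7: input=2 -> V=16
t=8: input=2 -> V=19
t=9: input=4 -> V=0 FIRE
t=10: input=3 -> V=15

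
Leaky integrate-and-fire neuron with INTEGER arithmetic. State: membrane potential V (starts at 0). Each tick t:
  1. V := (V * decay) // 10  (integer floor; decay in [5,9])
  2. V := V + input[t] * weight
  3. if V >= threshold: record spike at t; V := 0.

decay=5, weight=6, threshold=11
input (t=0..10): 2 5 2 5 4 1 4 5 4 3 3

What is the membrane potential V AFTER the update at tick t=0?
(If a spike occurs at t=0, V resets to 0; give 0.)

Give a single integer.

Answer: 0

Derivation:
t=0: input=2 -> V=0 FIRE
t=1: input=5 -> V=0 FIRE
t=2: input=2 -> V=0 FIRE
t=3: input=5 -> V=0 FIRE
t=4: input=4 -> V=0 FIRE
t=5: input=1 -> V=6
t=6: input=4 -> V=0 FIRE
t=7: input=5 -> V=0 FIRE
t=8: input=4 -> V=0 FIRE
t=9: input=3 -> V=0 FIRE
t=10: input=3 -> V=0 FIRE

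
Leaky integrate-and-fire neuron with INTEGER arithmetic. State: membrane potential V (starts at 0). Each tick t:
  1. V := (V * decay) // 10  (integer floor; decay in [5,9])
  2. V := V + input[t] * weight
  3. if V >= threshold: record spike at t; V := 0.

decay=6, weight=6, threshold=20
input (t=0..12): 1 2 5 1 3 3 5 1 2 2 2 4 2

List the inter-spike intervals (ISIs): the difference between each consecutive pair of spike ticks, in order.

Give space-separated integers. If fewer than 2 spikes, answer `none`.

t=0: input=1 -> V=6
t=1: input=2 -> V=15
t=2: input=5 -> V=0 FIRE
t=3: input=1 -> V=6
t=4: input=3 -> V=0 FIRE
t=5: input=3 -> V=18
t=6: input=5 -> V=0 FIRE
t=7: input=1 -> V=6
t=8: input=2 -> V=15
t=9: input=2 -> V=0 FIRE
t=10: input=2 -> V=12
t=11: input=4 -> V=0 FIRE
t=12: input=2 -> V=12

Answer: 2 2 3 2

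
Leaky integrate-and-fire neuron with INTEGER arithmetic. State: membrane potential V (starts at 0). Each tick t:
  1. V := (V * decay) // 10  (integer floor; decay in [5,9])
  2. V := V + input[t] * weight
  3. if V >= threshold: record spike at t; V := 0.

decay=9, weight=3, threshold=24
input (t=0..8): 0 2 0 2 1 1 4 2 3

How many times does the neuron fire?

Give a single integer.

t=0: input=0 -> V=0
t=1: input=2 -> V=6
t=2: input=0 -> V=5
t=3: input=2 -> V=10
t=4: input=1 -> V=12
t=5: input=1 -> V=13
t=6: input=4 -> V=23
t=7: input=2 -> V=0 FIRE
t=8: input=3 -> V=9

Answer: 1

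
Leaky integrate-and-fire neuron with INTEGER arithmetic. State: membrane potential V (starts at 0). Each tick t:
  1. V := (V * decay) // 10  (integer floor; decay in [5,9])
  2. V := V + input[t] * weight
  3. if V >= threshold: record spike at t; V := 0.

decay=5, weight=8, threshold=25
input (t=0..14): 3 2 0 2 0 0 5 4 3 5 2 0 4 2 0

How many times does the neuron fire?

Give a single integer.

t=0: input=3 -> V=24
t=1: input=2 -> V=0 FIRE
t=2: input=0 -> V=0
t=3: input=2 -> V=16
t=4: input=0 -> V=8
t=5: input=0 -> V=4
t=6: input=5 -> V=0 FIRE
t=7: input=4 -> V=0 FIRE
t=8: input=3 -> V=24
t=9: input=5 -> V=0 FIRE
t=10: input=2 -> V=16
t=11: input=0 -> V=8
t=12: input=4 -> V=0 FIRE
t=13: input=2 -> V=16
t=14: input=0 -> V=8

Answer: 5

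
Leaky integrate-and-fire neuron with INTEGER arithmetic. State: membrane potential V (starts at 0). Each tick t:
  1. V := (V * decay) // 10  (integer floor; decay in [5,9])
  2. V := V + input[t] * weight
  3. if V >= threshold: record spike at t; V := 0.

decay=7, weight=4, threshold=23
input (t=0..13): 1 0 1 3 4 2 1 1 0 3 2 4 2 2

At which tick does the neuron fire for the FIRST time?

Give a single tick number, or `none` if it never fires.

Answer: 4

Derivation:
t=0: input=1 -> V=4
t=1: input=0 -> V=2
t=2: input=1 -> V=5
t=3: input=3 -> V=15
t=4: input=4 -> V=0 FIRE
t=5: input=2 -> V=8
t=6: input=1 -> V=9
t=7: input=1 -> V=10
t=8: input=0 -> V=7
t=9: input=3 -> V=16
t=10: input=2 -> V=19
t=11: input=4 -> V=0 FIRE
t=12: input=2 -> V=8
t=13: input=2 -> V=13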